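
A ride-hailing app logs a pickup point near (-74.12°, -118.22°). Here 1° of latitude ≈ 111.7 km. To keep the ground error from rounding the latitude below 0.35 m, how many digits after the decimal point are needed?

6 decimal places

One degree of latitude covers 111700 m.
N decimal places → at most half a unit in the last place, 0.5 × 10⁻ᴺ° = 111700/2 × 10⁻ᴺ m.
Setting 55850 × 10⁻ᴺ ≤ 0.35 gives 10ᴺ ≥ 1.596e+05, i.e. N ≥ 5.20.
N = 5 would give 0.558 m (too coarse); N = 6 gives 0.0558 m ≤ 0.35 m.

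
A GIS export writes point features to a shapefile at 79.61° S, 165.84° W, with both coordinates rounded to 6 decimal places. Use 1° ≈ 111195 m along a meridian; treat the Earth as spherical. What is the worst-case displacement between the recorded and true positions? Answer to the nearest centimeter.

6 centimeters

Rounding to 6 decimal places leaves each coordinate within ±5e-07° of the true value.
North–south component: 5e-07° × 111195 = 0.0555975 m.
E–W at 79.61°: 5e-07° × 111195 × cos 79.61° = 5e-07 × 111195 × 0.1803 ≈ 0.0100269 m.
The two errors are perpendicular, so the maximum displacement is √(0.0555975² + 0.0100269²) ≈ 0.0564944 m.
That is 0.0564944 m = 5.6494 cm.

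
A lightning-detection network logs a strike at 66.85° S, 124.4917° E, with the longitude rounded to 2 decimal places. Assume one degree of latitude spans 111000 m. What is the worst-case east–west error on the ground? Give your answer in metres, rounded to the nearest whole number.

Rounding to 2 decimal places leaves the longitude within ±0.005° of the true value.
Parallels shrink by cos φ, so at 66.85° a degree of longitude is 111000 × 0.3931 ≈ 43638.5 m.
Maximum E–W displacement: 0.005 × 43638.5 = 218.193 m.

218 metres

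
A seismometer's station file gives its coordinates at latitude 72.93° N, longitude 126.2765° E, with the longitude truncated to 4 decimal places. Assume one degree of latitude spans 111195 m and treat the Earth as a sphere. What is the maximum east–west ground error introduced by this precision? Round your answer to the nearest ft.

11 ft

Truncating at 4 decimal places can drop up to a full unit in the last place, so the longitude may be off by as much as 0.0001°.
Parallels shrink by cos φ, so at 72.93° a degree of longitude is 111195 × 0.2935 ≈ 32640.2 m.
Maximum E–W displacement: 0.0001 × 32640.2 = 3.26402 m.
In feet: 3.26402 m ÷ 0.3048 ≈ 10.709 ft.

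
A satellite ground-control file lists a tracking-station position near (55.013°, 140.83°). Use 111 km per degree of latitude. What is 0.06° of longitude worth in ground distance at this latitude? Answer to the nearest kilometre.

At 55.013° a degree of longitude is 111000 × cos 55.013° ≈ 63646.4 m, so 0.06° corresponds to 3818.78 m.
That is 3818.78 m = 3.8188 km.

4 kilometres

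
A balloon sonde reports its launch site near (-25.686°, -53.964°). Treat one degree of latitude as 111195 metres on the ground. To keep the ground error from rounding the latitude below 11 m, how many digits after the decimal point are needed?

One degree of latitude covers 111195 m.
Rounding to N decimal places gives at most 0.5 × 10⁻ᴺ degrees of error, i.e. 0.5 × 10⁻ᴺ × 111195 m.
Setting 55597.5 × 10⁻ᴺ ≤ 11 gives 10ᴺ ≥ 5054, i.e. N ≥ 3.70.
So 4 decimal places suffice (5.56 m); 3 would allow up to 55.6 m.

4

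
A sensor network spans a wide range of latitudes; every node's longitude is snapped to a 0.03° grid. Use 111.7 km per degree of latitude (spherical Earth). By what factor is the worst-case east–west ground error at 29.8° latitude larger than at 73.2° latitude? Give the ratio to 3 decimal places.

With a 0.03° grid the true value lies within half a step, ±0.03°/2 = ±0.015°, of the stored one.
Error at 29.8° = 0.015° × 111700 × cos 29.8° ≈ 1675.5 × 0.8678 = 1453.9 m.
Error at 73.2° = 0.015° × 111700 × cos 73.2° ≈ 1675.5 × 0.2890 = 484.27 m.
Ratio: 1453.9 / 484.27 = cos 29.8° / cos 73.2° ≈ 3.0023.

3.002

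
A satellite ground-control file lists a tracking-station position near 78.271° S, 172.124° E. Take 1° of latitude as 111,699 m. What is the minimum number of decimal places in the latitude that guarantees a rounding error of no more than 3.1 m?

One degree of latitude covers 111699 m.
N decimal places → at most half a unit in the last place, 0.5 × 10⁻ᴺ° = 111699/2 × 10⁻ᴺ m.
Setting 55849.5 × 10⁻ᴺ ≤ 3.1 gives 10ᴺ ≥ 1.802e+04, i.e. N ≥ 4.26.
At 4 places the error can reach 5.58 m, but 5 places keeps it to 0.558 m.

5 decimal places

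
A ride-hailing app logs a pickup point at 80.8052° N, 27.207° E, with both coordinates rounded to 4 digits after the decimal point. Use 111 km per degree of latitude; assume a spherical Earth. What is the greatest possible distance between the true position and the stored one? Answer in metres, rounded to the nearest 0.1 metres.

5.6 metres

Rounding to 4 decimal places leaves each coordinate within ±5e-05° of the true value.
Latitude error → 5e-05 × 111000 = 5.55 m along the meridian.
Longitude error → 5e-05 × 111000 × cos 80.8052° = 5e-05 × 111000 × 0.1598 ≈ 0.886843 m.
Combining orthogonally: (5.55² + 0.886843²)^½ ≈ 5.62041 m.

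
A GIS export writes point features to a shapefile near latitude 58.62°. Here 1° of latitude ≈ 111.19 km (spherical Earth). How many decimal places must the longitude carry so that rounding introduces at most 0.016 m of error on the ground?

7 decimal places

At 58.62° one degree of longitude covers 111190 × cos 58.62° ≈ 111190 × 0.5207 ≈ 57897.9 m.
Rounding to N decimal places gives at most 0.5 × 10⁻ᴺ degrees of error, i.e. 0.5 × 10⁻ᴺ × 57897.9 m.
Need 0.5 × 57897.9 × 10⁻ᴺ ≤ 0.016 → 10⁻ᴺ ≤ 5.527e-07, so N ≥ 6.26.
So 7 decimal places suffice (0.00289 m); 6 would allow up to 0.0289 m.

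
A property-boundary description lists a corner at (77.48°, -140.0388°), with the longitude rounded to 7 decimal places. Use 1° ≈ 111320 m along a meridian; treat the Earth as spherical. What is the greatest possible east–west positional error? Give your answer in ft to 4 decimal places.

Rounding to 7 decimal places leaves the longitude within ±5e-08° of the true value.
Parallels shrink by cos φ, so at 77.48° a degree of longitude is 111320 × 0.2168 ≈ 24132 m.
So at most 5e-08° × 24132 ≈ 0.0012066 m east–west.
Converting: 0.0012066 m × 3.2808 ft/m ≈ 0.0039587 ft.

0.0040 ft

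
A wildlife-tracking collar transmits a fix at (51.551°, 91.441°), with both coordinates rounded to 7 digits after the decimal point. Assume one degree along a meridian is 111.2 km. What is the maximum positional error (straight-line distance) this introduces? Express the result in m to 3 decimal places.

Rounding to 7 decimal places leaves each coordinate within ±5e-08° of the true value.
N–S: 5e-08° × 111200 m/° = 0.00556 m.
East–west component at 51.551°: 5e-08° × 111200 × cos 51.551° ≈ 5e-08 × 69146.1 ≈ 0.00345731 m.
The two errors are perpendicular, so the maximum displacement is √(0.00556² + 0.00345731²) ≈ 0.00654726 m.

0.007 m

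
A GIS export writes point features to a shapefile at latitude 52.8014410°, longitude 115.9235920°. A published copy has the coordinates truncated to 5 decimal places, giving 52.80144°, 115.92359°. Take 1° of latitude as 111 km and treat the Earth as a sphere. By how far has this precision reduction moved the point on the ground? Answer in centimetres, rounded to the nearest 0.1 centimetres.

17.4 centimetres

Δlat = 52.8014410 − 52.80144 = +0.0000010°; Δlon = 115.9235920 − 115.92359 = +0.0000020°.
North–south shift: 0.0000010 × 111000 = 0.111 m.
E–W at 52.8014°: 0.0000020° × 111000 × cos 52.8014° = 0.0000020 × 111000 × 0.6046 ≈ 0.134217 m.
Distance: √(0.111² + 0.134217²) ≈ 0.17417 m.
That is 0.17417 m = 17.417 cm.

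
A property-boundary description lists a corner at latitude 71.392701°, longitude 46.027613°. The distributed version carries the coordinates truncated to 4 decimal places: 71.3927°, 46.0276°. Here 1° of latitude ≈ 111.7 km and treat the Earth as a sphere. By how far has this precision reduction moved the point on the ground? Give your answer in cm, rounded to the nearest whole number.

Δlat = 71.392701 − 71.3927 = +0.000001°; Δlon = 46.027613 − 46.0276 = +0.000013°.
N–S: 0.000001° × 111700 m/° = 0.1117 m.
E–W at 71.3927°: 0.000013° × 111700 × cos 71.3927° = 0.000013 × 111700 × 0.3191 ≈ 0.463336 m.
Combined displacement = (0.1117² + 0.463336²)^½ ≈ 0.47661 m.
That is 0.47661 m = 47.661 cm.

48 cm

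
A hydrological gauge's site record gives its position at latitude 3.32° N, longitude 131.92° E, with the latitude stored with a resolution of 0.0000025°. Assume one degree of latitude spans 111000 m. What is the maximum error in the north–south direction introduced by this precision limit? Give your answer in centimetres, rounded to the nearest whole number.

With a 0.0000025° grid the true value lies within half a step, ±0.0000025°/2 = ±1.25e-06°, of the stored one.
North–south distance: 1.25e-06° × 111000 m/° = 0.13875 m.
That is 0.13875 m = 13.875 cm.

14 centimetres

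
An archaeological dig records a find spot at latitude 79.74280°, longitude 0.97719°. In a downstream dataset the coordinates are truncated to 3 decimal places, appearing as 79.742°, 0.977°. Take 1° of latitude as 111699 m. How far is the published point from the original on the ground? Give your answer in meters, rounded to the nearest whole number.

Δlat = 79.74280 − 79.742 = +0.00080°; Δlon = 0.97719 − 0.977 = +0.00019°.
N–S: 0.00080° × 111699 m/° = 89.3592 m.
East–west at this latitude: 0.00019° × 111699 × cos 79.742° ≈ 0.00019 × 19891.5 = 3.77938 m.
Distance: √(89.3592² + 3.77938²) ≈ 89.4391 m.

89 meters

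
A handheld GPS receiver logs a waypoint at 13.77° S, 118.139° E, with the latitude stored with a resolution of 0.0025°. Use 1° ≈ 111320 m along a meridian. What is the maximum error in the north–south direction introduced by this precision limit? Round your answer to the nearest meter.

With a 0.0025° grid the true value lies within half a step, ±0.0025°/2 = ±0.00125°, of the stored one.
So the N–S error is at most 0.00125 × 111320 = 139.15 m.

139 meters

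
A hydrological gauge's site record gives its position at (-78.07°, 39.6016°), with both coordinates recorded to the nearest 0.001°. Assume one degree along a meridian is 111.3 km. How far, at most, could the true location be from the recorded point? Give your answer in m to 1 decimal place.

Rounding to 3 decimal places leaves each coordinate within ±0.0005° of the true value.
Latitude error → 0.0005 × 111300 = 55.65 m along the meridian.
Longitude error → 0.0005 × 111300 × cos 78.07° = 0.0005 × 111300 × 0.2067 ≈ 11.5038 m.
Combining orthogonally: (55.65² + 11.5038²)^½ ≈ 56.8266 m.

56.8 m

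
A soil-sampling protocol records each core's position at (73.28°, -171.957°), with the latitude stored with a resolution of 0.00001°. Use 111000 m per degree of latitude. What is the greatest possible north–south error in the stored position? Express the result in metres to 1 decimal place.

0.6 metres

With a 0.00001° grid the true value lies within half a step, ±0.00001°/2 = ±5e-06°, of the stored one.
North–south distance: 5e-06° × 111000 m/° = 0.555 m.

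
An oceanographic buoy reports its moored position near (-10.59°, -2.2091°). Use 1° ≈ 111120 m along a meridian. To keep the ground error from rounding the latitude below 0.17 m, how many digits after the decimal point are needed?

6

One degree of latitude covers 111120 m.
With N decimal places the half-ulp bound is 0.5·10⁻ᴺ°, or 0.5·10⁻ᴺ × 111120 m on the ground.
Setting 55560 × 10⁻ᴺ ≤ 0.17 gives 10ᴺ ≥ 3.268e+05, i.e. N ≥ 5.51.
So 6 decimal places suffice (0.0556 m); 5 would allow up to 0.556 m.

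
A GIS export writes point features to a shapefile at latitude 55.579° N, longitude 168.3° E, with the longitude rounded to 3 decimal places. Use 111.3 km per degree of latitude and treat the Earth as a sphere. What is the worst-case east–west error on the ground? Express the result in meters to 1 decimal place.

31.5 meters

Rounding to 3 decimal places leaves the longitude within ±0.0005° of the true value.
One degree of longitude at 55.579° is 111300 × cos 55.579° ≈ 111300 × 0.5653 = 62914.5 m.
Maximum E–W displacement: 0.0005 × 62914.5 = 31.4572 m.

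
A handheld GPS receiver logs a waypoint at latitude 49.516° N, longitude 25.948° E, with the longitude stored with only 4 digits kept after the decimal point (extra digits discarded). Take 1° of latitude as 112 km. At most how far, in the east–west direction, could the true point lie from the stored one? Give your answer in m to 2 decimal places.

7.27 m

Truncating at 4 decimal places can drop up to a full unit in the last place, so the longitude may be off by as much as 0.0001°.
One degree of longitude at 49.516° is 112000 × cos 49.516° ≈ 112000 × 0.6492 = 72714.4 m.
Maximum E–W displacement: 0.0001 × 72714.4 = 7.27144 m.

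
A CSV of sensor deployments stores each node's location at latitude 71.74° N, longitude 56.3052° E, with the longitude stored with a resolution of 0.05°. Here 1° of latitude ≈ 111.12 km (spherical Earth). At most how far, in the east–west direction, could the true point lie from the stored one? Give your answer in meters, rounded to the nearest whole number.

870 meters

With a 0.05° grid the true value lies within half a step, ±0.05°/2 = ±0.025°, of the stored one.
At latitude 71.74° a degree of longitude spans 111120 m × cos 71.74° = 111120 × 0.3133 ≈ 34817.2 m.
Maximum E–W displacement: 0.025 × 34817.2 = 870.43 m.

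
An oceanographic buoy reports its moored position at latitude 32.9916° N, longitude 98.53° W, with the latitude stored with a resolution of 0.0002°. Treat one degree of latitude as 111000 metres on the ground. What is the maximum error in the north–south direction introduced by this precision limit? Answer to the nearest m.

With a 0.0002° grid the true value lies within half a step, ±0.0002°/2 = ±0.0001°, of the stored one.
North–south distance: 0.0001° × 111000 m/° = 11.1 m.

11 m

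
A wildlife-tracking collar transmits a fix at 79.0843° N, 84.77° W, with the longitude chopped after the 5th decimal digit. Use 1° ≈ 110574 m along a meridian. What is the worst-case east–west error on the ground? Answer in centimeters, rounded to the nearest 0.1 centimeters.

20.9 centimeters

Truncating at 5 decimal places can drop up to a full unit in the last place, so the longitude may be off by as much as 1e-05°.
One degree of longitude at 79.0843° is 110574 × cos 79.0843° ≈ 110574 × 0.1894 = 20938.8 m.
Maximum E–W displacement: 1e-05 × 20938.8 = 0.209388 m.
That is 0.209388 m = 20.939 cm.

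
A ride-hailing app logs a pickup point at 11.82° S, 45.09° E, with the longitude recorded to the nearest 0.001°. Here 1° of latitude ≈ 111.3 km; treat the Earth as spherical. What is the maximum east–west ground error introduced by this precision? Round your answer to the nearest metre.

54 metres

Rounding to 3 decimal places leaves the longitude within ±0.0005° of the true value.
One degree of longitude at 11.82° is 111300 × cos 11.82° ≈ 111300 × 0.9788 = 108940 m.
Maximum E–W displacement: 0.0005 × 108940 = 54.47 m.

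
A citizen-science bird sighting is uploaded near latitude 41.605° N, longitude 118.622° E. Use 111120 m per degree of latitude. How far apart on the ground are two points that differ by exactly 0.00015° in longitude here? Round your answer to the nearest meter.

0.00015° of longitude at 41.605° is 0.00015 × 111120 × cos 41.605° ≈ 0.00015 × 83088.9 = 12.4633 m.

12 meters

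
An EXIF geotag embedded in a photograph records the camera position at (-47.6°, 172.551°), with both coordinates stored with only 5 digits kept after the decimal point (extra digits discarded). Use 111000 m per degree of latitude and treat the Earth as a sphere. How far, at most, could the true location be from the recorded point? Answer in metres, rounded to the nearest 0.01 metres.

1.34 metres

Truncating at 5 decimal places can drop up to a full unit in the last place, so each coordinate may be off by as much as 1e-05°.
North–south component: 1e-05° × 111000 = 1.11 m.
E–W at 47.6°: 1e-05° × 111000 × cos 47.6° = 1e-05 × 111000 × 0.6743 ≈ 0.748476 m.
Combining orthogonally: (1.11² + 0.748476²)^½ ≈ 1.33877 m.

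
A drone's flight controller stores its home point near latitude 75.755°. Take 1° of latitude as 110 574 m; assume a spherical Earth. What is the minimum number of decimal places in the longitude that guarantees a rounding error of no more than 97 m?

At 75.755° one degree of longitude covers 110574 × cos 75.755° ≈ 110574 × 0.2461 ≈ 27208.8 m.
N decimal places → at most half a unit in the last place, 0.5 × 10⁻ᴺ° = 27208.8/2 × 10⁻ᴺ m.
Need 0.5 × 27208.8 × 10⁻ᴺ ≤ 97 → 10⁻ᴺ ≤ 7.130e-03, so N ≥ 2.15.
So 3 decimal places suffice (13.6 m); 2 would allow up to 136 m.

3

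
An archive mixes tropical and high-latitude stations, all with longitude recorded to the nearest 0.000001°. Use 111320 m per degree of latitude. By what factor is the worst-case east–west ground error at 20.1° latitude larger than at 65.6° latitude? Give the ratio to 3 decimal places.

2.273

Rounding to 6 decimal places leaves the longitude within ±5e-07° of the true value.
At 20.1°: 5e-07° × 111320 × cos 20.1° = 5e-07 × 111320 × 0.9391 ≈ 0.05227 m.
At 65.6°: 5e-07° × 111320 × cos 65.6° = 5e-07 × 111320 × 0.4131 ≈ 0.022993 m.
The ratio reduces to cos 20.1° / cos 65.6° = 0.9391/0.4131 ≈ 2.2733.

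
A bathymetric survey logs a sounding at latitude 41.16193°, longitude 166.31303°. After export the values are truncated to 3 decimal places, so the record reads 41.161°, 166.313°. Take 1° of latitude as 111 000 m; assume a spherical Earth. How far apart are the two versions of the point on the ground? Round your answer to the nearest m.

103 m

Δlat = 41.16193 − 41.161 = +0.00093°; Δlon = 166.31303 − 166.313 = +0.00003°.
N–S: 0.00093° × 111000 m/° = 103.23 m.
E–W at 41.161°: 0.00003° × 111000 × cos 41.161° = 0.00003 × 111000 × 0.7529 ≈ 2.50703 m.
Hypotenuse of the two orthogonal shifts: √(103.23² + 2.50703²) = 103.26 m.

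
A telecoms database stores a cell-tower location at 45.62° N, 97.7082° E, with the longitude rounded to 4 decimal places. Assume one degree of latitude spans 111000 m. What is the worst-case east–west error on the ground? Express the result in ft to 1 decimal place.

Rounding to 4 decimal places leaves the longitude within ±5e-05° of the true value.
At latitude 45.62° a degree of longitude spans 111000 m × cos 45.62° = 111000 × 0.6994 ≈ 77634.9 m.
So at most 5e-05° × 77634.9 ≈ 3.88175 m east–west.
Converting: 3.88175 m × 3.2808 ft/m ≈ 12.735 ft.

12.7 ft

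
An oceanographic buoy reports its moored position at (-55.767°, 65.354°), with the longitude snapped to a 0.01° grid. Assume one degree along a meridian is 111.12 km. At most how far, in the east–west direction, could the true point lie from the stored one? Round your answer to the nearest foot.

With a 0.01° grid the true value lies within half a step, ±0.01°/2 = ±0.005°, of the stored one.
One degree of longitude at 55.767° is 111120 × cos 55.767° ≈ 111120 × 0.5626 = 62511.6 m.
So at most 0.005° × 62511.6 ≈ 312.558 m east–west.
In feet: 312.558 m ÷ 0.3048 ≈ 1025.5 ft.

1025 feet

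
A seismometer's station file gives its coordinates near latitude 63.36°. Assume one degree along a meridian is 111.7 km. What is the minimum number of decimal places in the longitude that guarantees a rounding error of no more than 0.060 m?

6 decimal places

At 63.36° one degree of longitude covers 111700 × cos 63.36° ≈ 111700 × 0.4484 ≈ 50084.4 m.
Rounding to N decimal places gives at most 0.5 × 10⁻ᴺ degrees of error, i.e. 0.5 × 10⁻ᴺ × 50084.4 m.
Need 0.5 × 50084.4 × 10⁻ᴺ ≤ 0.060 → 10⁻ᴺ ≤ 2.396e-06, so N ≥ 5.62.
So 6 decimal places suffice (0.025 m); 5 would allow up to 0.25 m.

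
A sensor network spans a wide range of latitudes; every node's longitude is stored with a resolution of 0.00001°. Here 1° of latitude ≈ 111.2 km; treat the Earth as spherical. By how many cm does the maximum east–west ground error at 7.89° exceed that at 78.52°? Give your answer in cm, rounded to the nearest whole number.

44 cm

With a 0.00001° grid the true value lies within half a step, ±0.00001°/2 = ±5e-06°, of the stored one.
At 7.89°: 5e-06° × 111200 × cos 7.89° = 5e-06 × 111200 × 0.9905 ≈ 0.55074 m.
At 78.52°: 5e-06° × 111200 × cos 78.52° = 5e-06 × 111200 × 0.1990 ≈ 0.11066 m.
Difference: 0.55074 − 0.11066 = 0.44008 m.
That is 0.440078 m = 44.008 cm.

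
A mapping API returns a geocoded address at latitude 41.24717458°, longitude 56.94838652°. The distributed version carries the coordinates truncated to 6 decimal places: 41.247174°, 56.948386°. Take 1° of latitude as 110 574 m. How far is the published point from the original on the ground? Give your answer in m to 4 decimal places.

0.0773 m

The latitude changed by +0.00000058° and the longitude by +0.00000052°.
North–south shift: 0.00000058 × 110574 = 0.0641329 m.
E–W at 41.2472°: 0.00000052° × 110574 × cos 41.2472° = 0.00000052 × 110574 × 0.7519 ≈ 0.0432315 m.
Combined displacement = (0.0641329² + 0.0432315²)^½ ≈ 0.0773434 m.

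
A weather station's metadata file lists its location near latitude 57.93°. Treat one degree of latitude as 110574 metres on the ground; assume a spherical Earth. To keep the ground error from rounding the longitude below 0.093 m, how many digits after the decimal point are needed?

At 57.93° one degree of longitude covers 110574 × cos 57.93° ≈ 110574 × 0.5310 ≈ 58709.8 m.
N decimal places → at most half a unit in the last place, 0.5 × 10⁻ᴺ° = 58709.8/2 × 10⁻ᴺ m.
Need 0.5 × 58709.8 × 10⁻ᴺ ≤ 0.093 → 10⁻ᴺ ≤ 3.168e-06, so N ≥ 5.50.
N = 5 would give 0.294 m (too coarse); N = 6 gives 0.0294 m ≤ 0.093 m.

6 decimal places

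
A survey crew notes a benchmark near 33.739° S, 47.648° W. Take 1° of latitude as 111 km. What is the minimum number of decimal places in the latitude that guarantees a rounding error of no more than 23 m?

One degree of latitude covers 111000 m.
N decimal places → at most half a unit in the last place, 0.5 × 10⁻ᴺ° = 111000/2 × 10⁻ᴺ m.
Need 0.5 × 111000 × 10⁻ᴺ ≤ 23 → 10⁻ᴺ ≤ 4.144e-04, so N ≥ 3.38.
N = 3 would give 55.5 m (too coarse); N = 4 gives 5.55 m ≤ 23 m.

4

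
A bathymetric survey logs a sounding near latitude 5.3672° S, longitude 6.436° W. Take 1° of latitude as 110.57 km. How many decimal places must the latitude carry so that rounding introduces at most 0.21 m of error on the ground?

6

One degree of latitude covers 110570 m.
N decimal places → at most half a unit in the last place, 0.5 × 10⁻ᴺ° = 110570/2 × 10⁻ᴺ m.
Setting 55285 × 10⁻ᴺ ≤ 0.21 gives 10ᴺ ≥ 2.633e+05, i.e. N ≥ 5.42.
At 5 places the error can reach 0.553 m, but 6 places keeps it to 0.0553 m.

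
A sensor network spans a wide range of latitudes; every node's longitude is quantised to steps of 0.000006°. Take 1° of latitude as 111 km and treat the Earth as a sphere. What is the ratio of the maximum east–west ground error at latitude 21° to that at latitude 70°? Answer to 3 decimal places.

2.730

With a 0.000006° grid the true value lies within half a step, ±0.000006°/2 = ±3e-06°, of the stored one.
At 21°: 3e-06° × 111000 × cos 21° = 3e-06 × 111000 × 0.9336 ≈ 0.31088 m.
At 70°: 3e-06° × 111000 × cos 70° = 3e-06 × 111000 × 0.3420 ≈ 0.11389 m.
Ratio: 0.31088 / 0.11389 = cos 21° / cos 70° ≈ 2.7296.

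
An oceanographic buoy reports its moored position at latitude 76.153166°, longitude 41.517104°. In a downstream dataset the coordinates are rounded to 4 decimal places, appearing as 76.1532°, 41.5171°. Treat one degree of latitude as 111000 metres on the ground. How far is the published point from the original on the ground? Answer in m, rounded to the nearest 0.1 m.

3.8 m

Δlat = 76.153166 − 76.1532 = -0.000034°; Δlon = 41.517104 − 41.5171 = +0.000004°.
North–south shift: -0.000034 × 111000 = -3.774 m.
East–west at this latitude: 0.000004° × 111000 × cos 76.1532° ≈ 0.000004 × 26565.3 = 0.106261 m.
Combined displacement = (3.774² + 0.106261²)^½ ≈ 3.7755 m.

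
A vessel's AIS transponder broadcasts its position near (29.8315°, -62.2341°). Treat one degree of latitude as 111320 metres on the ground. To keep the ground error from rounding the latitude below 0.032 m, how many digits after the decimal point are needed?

7 decimal places

One degree of latitude covers 111320 m.
Rounding to N decimal places gives at most 0.5 × 10⁻ᴺ degrees of error, i.e. 0.5 × 10⁻ᴺ × 111320 m.
Setting 55660 × 10⁻ᴺ ≤ 0.032 gives 10ᴺ ≥ 1.739e+06, i.e. N ≥ 6.24.
So 7 decimal places suffice (0.00557 m); 6 would allow up to 0.0557 m.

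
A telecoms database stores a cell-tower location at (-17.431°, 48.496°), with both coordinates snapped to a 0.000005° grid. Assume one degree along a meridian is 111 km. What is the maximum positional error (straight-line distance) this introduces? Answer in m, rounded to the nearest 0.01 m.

With a 0.000005° grid the true value lies within half a step, ±0.000005°/2 = ±2.5e-06°, of the stored one.
Latitude error → 2.5e-06 × 111000 = 0.2775 m along the meridian.
Longitude error → 2.5e-06 × 111000 × cos 17.431° = 2.5e-06 × 111000 × 0.9541 ≈ 0.264757 m.
Combining orthogonally: (0.2775² + 0.264757²)^½ ≈ 0.383539 m.

0.38 m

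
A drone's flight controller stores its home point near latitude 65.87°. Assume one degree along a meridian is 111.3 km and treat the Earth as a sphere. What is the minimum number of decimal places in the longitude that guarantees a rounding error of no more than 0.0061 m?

7 decimal places

At 65.87° one degree of longitude covers 111300 × cos 65.87° ≈ 111300 × 0.4088 ≈ 45500.4 m.
N decimal places → at most half a unit in the last place, 0.5 × 10⁻ᴺ° = 45500.4/2 × 10⁻ᴺ m.
Setting 22750.2 × 10⁻ᴺ ≤ 0.0061 gives 10ᴺ ≥ 3.73e+06, i.e. N ≥ 6.57.
At 6 places the error can reach 0.0228 m, but 7 places keeps it to 0.00228 m.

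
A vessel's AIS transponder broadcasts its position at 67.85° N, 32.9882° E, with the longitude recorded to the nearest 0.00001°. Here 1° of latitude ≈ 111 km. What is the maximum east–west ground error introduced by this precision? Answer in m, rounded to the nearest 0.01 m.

Rounding to 5 decimal places leaves the longitude within ±5e-06° of the true value.
One degree of longitude at 67.85° is 111000 × cos 67.85° ≈ 111000 × 0.3770 = 41850.6 m.
So at most 5e-06° × 41850.6 ≈ 0.209253 m east–west.

0.21 m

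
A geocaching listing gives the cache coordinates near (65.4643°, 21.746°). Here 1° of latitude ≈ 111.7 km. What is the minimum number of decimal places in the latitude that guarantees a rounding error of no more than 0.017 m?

One degree of latitude covers 111700 m.
N decimal places → at most half a unit in the last place, 0.5 × 10⁻ᴺ° = 111700/2 × 10⁻ᴺ m.
Need 0.5 × 111700 × 10⁻ᴺ ≤ 0.017 → 10⁻ᴺ ≤ 3.044e-07, so N ≥ 6.52.
At 6 places the error can reach 0.0558 m, but 7 places keeps it to 0.00558 m.

7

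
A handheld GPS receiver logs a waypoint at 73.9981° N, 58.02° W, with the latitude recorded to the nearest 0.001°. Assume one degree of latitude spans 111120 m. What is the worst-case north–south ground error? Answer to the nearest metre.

56 metres

Rounding to 3 decimal places leaves the latitude within ±0.0005° of the true value.
North–south distance: 0.0005° × 111120 m/° = 55.56 m.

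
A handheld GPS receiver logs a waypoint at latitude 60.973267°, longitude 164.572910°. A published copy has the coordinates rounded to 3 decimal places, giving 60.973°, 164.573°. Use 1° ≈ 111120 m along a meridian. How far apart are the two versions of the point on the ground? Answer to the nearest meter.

30 meters

Δlat = 60.973267 − 60.973 = +0.000267°; Δlon = 164.572910 − 164.573 = -0.000090°.
North–south shift: 0.000267 × 111120 = 29.669 m.
East–west at this latitude: -0.000090° × 111120 × cos 60.973° ≈ -0.000090 × 53917.8 = -4.85261 m.
Combined displacement = (29.669² + 4.85261²)^½ ≈ 30.0633 m.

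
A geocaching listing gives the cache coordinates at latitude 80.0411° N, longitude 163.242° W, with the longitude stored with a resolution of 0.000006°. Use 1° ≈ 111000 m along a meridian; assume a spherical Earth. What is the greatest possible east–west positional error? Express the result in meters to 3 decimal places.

With a 0.000006° grid the true value lies within half a step, ±0.000006°/2 = ±3e-06°, of the stored one.
At latitude 80.0411° a degree of longitude spans 111000 m × cos 80.0411° = 111000 × 0.1729 ≈ 19196.5 m.
So at most 3e-06° × 19196.5 ≈ 0.0575896 m east–west.

0.058 meters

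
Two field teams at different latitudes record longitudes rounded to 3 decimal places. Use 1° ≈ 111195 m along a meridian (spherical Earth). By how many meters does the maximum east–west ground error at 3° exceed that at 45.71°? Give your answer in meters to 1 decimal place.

Rounding to 3 decimal places leaves the longitude within ±0.0005° of the true value.
Error at 3° = 0.0005° × 111195 × cos 3° ≈ 55.598 × 0.9986 = 55.521 m.
Error at 45.71° = 0.0005° × 111195 × cos 45.71° ≈ 55.598 × 0.6983 = 38.823 m.
So the lower-latitude error exceeds the higher by 55.521 − 38.823 = 16.698 m.

16.7 meters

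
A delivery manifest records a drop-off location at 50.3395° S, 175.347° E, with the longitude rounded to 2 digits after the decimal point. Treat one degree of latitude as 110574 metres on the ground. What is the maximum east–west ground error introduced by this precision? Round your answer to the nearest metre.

353 metres

Rounding to 2 decimal places leaves the longitude within ±0.005° of the true value.
Parallels shrink by cos φ, so at 50.3395° a degree of longitude is 110574 × 0.6382 ≈ 70572.4 m.
East–west error: 0.005° × 70572.4 m/° ≈ 352.862 m.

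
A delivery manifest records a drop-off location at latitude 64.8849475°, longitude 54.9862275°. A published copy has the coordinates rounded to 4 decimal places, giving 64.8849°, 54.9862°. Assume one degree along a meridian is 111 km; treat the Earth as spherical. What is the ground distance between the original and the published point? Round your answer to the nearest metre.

The latitude changed by +0.0000475° and the longitude by +0.0000275°.
N–S: 0.0000475° × 111000 m/° = 5.2725 m.
East–west at this latitude: 0.0000275° × 111000 × cos 64.8849° ≈ 0.0000275 × 47112.6 = 1.2956 m.
Combined displacement = (5.2725² + 1.2956²)^½ ≈ 5.42935 m.

5 metres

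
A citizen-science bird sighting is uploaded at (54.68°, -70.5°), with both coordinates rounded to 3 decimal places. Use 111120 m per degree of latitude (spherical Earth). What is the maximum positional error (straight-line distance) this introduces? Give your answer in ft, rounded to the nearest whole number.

Rounding to 3 decimal places leaves each coordinate within ±0.0005° of the true value.
Latitude error → 0.0005 × 111120 = 55.56 m along the meridian.
E–W at 54.68°: 0.0005° × 111120 × cos 54.68° = 0.0005 × 111120 × 0.5781 ≈ 32.1216 m.
Combining orthogonally: (55.56² + 32.1216²)^½ ≈ 64.1772 m.
In feet: 64.1772 m ÷ 0.3048 ≈ 210.56 ft.

211 ft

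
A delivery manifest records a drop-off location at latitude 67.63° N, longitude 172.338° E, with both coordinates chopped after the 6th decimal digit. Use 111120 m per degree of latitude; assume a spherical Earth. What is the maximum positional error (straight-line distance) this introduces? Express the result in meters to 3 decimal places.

Truncating at 6 decimal places can drop up to a full unit in the last place, so each coordinate may be off by as much as 1e-06°.
Latitude error → 1e-06 × 111120 = 0.11112 m along the meridian.
East–west component at 67.63°: 1e-06° × 111120 × cos 67.63° ≈ 1e-06 × 42290.7 ≈ 0.0422907 m.
Worst case both components are at the extreme and orthogonal: √(0.11112² + 0.0422907²) ≈ 0.118896 m.

0.119 meters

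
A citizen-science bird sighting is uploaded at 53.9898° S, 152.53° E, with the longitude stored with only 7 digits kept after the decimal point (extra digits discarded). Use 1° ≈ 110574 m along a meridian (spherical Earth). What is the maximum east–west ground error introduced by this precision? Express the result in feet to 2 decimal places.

0.02 feet

Truncating at 7 decimal places can drop up to a full unit in the last place, so the longitude may be off by as much as 1e-07°.
One degree of longitude at 53.9898° is 110574 × cos 53.9898° ≈ 110574 × 0.5879 = 65009.7 m.
Maximum E–W displacement: 1e-07 × 65009.7 = 0.00650097 m.
Converting: 0.00650097 m × 3.2808 ft/m ≈ 0.021329 ft.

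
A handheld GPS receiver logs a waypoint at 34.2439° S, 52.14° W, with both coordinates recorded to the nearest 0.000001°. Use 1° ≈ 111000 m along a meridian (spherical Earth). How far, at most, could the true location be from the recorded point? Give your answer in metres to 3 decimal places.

0.072 metres

Rounding to 6 decimal places leaves each coordinate within ±5e-07° of the true value.
Latitude error → 5e-07 × 111000 = 0.0555 m along the meridian.
Longitude error → 5e-07 × 111000 × cos 34.2439° = 5e-07 × 111000 × 0.8266 ≈ 0.0458791 m.
Worst case both components are at the extreme and orthogonal: √(0.0555² + 0.0458791²) ≈ 0.0720079 m.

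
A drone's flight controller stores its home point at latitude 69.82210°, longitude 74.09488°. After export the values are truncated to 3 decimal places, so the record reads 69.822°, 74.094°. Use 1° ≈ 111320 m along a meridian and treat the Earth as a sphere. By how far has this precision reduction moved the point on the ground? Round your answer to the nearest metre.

36 metres

Δlat = 69.82210 − 69.822 = +0.00010°; Δlon = 74.09488 − 74.094 = +0.00088°.
North–south shift: 0.00010 × 111320 = 11.132 m.
East–west at this latitude: 0.00088° × 111320 × cos 69.822° ≈ 0.00088 × 38398.5 = 33.7907 m.
Combined displacement = (11.132² + 33.7907²)^½ ≈ 35.5771 m.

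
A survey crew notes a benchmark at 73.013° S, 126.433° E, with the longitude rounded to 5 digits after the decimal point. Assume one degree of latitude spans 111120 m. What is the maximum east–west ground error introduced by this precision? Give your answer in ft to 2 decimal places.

Rounding to 5 decimal places leaves the longitude within ±5e-06° of the true value.
Parallels shrink by cos φ, so at 73.013° a degree of longitude is 111120 × 0.2922 ≈ 32464.2 m.
So at most 5e-06° × 32464.2 ≈ 0.162321 m east–west.
Converting: 0.162321 m × 3.2808 ft/m ≈ 0.53255 ft.

0.53 ft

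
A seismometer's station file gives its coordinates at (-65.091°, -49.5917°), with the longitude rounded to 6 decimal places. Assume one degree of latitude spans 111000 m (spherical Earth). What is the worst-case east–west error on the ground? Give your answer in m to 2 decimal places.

Rounding to 6 decimal places leaves the longitude within ±5e-07° of the true value.
Parallels shrink by cos φ, so at 65.091° a degree of longitude is 111000 × 0.4212 ≈ 46750.8 m.
East–west error: 5e-07° × 46750.8 m/° ≈ 0.0233754 m.

0.02 m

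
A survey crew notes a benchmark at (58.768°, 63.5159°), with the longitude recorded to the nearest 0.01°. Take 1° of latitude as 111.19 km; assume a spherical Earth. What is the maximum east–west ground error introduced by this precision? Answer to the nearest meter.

Rounding to 2 decimal places leaves the longitude within ±0.005° of the true value.
At latitude 58.768° a degree of longitude spans 111190 m × cos 58.768° = 111190 × 0.5185 ≈ 57652.5 m.
Maximum E–W displacement: 0.005 × 57652.5 = 288.263 m.

288 meters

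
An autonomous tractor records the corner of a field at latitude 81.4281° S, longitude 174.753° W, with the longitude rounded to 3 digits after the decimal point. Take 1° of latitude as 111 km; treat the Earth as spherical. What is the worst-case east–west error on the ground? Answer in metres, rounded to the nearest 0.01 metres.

8.27 metres

Rounding to 3 decimal places leaves the longitude within ±0.0005° of the true value.
At latitude 81.4281° a degree of longitude spans 111000 m × cos 81.4281° = 111000 × 0.1491 ≈ 16544.6 m.
Maximum E–W displacement: 0.0005 × 16544.6 = 8.2723 m.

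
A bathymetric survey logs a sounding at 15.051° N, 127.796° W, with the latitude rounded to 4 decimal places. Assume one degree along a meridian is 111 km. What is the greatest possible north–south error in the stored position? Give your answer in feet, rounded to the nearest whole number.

Rounding to 4 decimal places leaves the latitude within ±5e-05° of the true value.
Along the meridian that is 5e-05° × 111000 m/° = 5.55 m.
In feet: 5.55 m ÷ 0.3048 ≈ 18.209 ft.

18 feet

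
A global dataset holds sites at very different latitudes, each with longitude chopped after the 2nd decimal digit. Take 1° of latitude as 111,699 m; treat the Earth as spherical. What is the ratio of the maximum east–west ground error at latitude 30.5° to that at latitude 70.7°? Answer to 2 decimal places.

Truncating at 2 decimal places can drop up to a full unit in the last place, so the longitude may be off by as much as 0.01°.
Error at 30.5° = 0.01° × 111699 × cos 30.5° ≈ 1117 × 0.8616 = 962.43 m.
Error at 70.7° = 0.01° × 111699 × cos 70.7° ≈ 1117 × 0.3305 = 369.18 m.
The ratio reduces to cos 30.5° / cos 70.7° = 0.8616/0.3305 ≈ 2.6069.

2.61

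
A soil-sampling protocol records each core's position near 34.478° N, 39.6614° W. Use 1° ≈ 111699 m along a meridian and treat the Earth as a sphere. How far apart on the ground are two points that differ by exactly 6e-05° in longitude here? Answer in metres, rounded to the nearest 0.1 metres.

6e-05° of longitude at 34.478° is 6e-05 × 111699 × cos 34.478° ≈ 6e-05 × 92078.4 = 5.5247 m.

5.5 metres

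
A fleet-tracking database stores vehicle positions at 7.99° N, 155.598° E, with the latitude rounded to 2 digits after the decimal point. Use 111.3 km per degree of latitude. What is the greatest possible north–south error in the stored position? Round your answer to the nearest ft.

1826 ft

Rounding to 2 decimal places leaves the latitude within ±0.005° of the true value.
Along the meridian that is 0.005° × 111300 m/° = 556.5 m.
Converting: 556.5 m × 3.2808 ft/m ≈ 1825.8 ft.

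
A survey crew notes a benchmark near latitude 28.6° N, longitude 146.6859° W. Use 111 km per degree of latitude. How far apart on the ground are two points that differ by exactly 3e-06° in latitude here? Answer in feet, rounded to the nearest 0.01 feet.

Along a meridian 3e-06° is 3e-06 × 111000 = 0.333 m.
In feet: 0.333 m ÷ 0.3048 ≈ 1.0925 ft.

1.09 feet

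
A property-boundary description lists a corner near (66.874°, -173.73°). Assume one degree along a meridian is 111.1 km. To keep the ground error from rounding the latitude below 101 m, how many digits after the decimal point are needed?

One degree of latitude covers 111100 m.
With N decimal places the half-ulp bound is 0.5·10⁻ᴺ°, or 0.5·10⁻ᴺ × 111100 m on the ground.
Setting 55550 × 10⁻ᴺ ≤ 101 gives 10ᴺ ≥ 550, i.e. N ≥ 2.74.
At 2 places the error can reach 556 m, but 3 places keeps it to 55.6 m.

3 decimal places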